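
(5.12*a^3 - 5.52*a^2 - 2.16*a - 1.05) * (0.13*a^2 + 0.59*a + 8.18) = 0.6656*a^5 + 2.3032*a^4 + 38.344*a^3 - 46.5645*a^2 - 18.2883*a - 8.589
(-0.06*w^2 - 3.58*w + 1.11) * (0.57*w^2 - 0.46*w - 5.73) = -0.0342*w^4 - 2.013*w^3 + 2.6233*w^2 + 20.0028*w - 6.3603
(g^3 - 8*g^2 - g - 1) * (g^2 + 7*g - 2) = g^5 - g^4 - 59*g^3 + 8*g^2 - 5*g + 2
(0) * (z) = 0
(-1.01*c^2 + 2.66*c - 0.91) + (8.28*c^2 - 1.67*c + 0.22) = 7.27*c^2 + 0.99*c - 0.69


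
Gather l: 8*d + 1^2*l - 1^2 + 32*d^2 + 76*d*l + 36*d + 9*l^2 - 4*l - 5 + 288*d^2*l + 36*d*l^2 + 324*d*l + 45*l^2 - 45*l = 32*d^2 + 44*d + l^2*(36*d + 54) + l*(288*d^2 + 400*d - 48) - 6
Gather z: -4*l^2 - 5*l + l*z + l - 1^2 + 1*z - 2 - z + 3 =-4*l^2 + l*z - 4*l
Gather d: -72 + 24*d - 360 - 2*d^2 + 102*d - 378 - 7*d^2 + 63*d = -9*d^2 + 189*d - 810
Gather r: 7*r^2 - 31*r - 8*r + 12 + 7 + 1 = 7*r^2 - 39*r + 20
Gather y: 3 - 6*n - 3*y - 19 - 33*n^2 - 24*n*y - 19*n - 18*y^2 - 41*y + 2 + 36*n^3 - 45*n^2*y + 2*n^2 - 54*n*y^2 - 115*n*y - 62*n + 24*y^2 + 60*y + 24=36*n^3 - 31*n^2 - 87*n + y^2*(6 - 54*n) + y*(-45*n^2 - 139*n + 16) + 10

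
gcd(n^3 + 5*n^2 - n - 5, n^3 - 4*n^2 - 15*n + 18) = n - 1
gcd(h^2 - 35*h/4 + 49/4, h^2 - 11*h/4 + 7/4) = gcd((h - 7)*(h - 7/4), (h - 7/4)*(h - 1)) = h - 7/4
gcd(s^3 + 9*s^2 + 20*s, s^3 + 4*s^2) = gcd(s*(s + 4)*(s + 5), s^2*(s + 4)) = s^2 + 4*s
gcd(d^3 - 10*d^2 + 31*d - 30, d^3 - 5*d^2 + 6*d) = d^2 - 5*d + 6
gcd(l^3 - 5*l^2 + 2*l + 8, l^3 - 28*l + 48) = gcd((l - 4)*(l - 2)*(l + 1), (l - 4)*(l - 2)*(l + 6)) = l^2 - 6*l + 8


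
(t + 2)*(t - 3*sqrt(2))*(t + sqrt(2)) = t^3 - 2*sqrt(2)*t^2 + 2*t^2 - 6*t - 4*sqrt(2)*t - 12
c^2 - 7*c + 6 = (c - 6)*(c - 1)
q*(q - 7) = q^2 - 7*q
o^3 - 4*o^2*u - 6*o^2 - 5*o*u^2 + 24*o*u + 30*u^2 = (o - 6)*(o - 5*u)*(o + u)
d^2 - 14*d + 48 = (d - 8)*(d - 6)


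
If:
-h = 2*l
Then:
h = -2*l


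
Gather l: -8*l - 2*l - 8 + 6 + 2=-10*l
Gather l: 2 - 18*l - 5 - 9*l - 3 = -27*l - 6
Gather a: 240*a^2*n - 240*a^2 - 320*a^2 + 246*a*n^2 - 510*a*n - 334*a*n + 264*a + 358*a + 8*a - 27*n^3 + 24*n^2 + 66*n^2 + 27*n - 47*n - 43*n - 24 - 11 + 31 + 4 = a^2*(240*n - 560) + a*(246*n^2 - 844*n + 630) - 27*n^3 + 90*n^2 - 63*n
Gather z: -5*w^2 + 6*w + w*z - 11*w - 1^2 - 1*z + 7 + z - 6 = -5*w^2 + w*z - 5*w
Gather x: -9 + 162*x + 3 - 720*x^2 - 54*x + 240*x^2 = -480*x^2 + 108*x - 6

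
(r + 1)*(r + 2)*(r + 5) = r^3 + 8*r^2 + 17*r + 10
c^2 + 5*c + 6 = (c + 2)*(c + 3)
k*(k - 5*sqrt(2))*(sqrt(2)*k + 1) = sqrt(2)*k^3 - 9*k^2 - 5*sqrt(2)*k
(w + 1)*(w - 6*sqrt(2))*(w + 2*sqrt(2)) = w^3 - 4*sqrt(2)*w^2 + w^2 - 24*w - 4*sqrt(2)*w - 24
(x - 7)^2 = x^2 - 14*x + 49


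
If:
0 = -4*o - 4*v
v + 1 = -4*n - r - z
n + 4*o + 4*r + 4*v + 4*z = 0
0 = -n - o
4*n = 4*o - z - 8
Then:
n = -4/19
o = 4/19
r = 121/19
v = -4/19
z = -120/19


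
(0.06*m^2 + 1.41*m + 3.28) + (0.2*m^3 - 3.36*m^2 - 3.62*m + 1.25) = 0.2*m^3 - 3.3*m^2 - 2.21*m + 4.53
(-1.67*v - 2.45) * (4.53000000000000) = -7.5651*v - 11.0985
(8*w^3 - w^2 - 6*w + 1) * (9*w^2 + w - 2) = 72*w^5 - w^4 - 71*w^3 + 5*w^2 + 13*w - 2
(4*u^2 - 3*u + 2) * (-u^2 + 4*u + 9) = -4*u^4 + 19*u^3 + 22*u^2 - 19*u + 18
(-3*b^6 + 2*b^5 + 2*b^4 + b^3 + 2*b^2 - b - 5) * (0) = 0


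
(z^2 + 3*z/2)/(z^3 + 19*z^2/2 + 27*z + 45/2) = z/(z^2 + 8*z + 15)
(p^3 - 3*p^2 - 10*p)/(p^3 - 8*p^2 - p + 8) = p*(p^2 - 3*p - 10)/(p^3 - 8*p^2 - p + 8)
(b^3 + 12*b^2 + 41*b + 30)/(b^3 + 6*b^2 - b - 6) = (b + 5)/(b - 1)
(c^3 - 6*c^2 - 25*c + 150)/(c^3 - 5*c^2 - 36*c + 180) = (c + 5)/(c + 6)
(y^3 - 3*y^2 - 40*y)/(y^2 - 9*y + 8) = y*(y + 5)/(y - 1)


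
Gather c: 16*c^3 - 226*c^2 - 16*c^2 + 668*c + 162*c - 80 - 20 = 16*c^3 - 242*c^2 + 830*c - 100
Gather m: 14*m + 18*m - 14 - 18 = 32*m - 32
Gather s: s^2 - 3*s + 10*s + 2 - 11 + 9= s^2 + 7*s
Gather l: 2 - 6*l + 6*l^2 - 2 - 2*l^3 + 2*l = -2*l^3 + 6*l^2 - 4*l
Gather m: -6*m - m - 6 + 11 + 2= 7 - 7*m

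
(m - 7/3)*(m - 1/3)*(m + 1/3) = m^3 - 7*m^2/3 - m/9 + 7/27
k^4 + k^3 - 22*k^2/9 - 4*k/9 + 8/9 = (k - 1)*(k - 2/3)*(k + 2/3)*(k + 2)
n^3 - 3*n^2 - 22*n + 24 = (n - 6)*(n - 1)*(n + 4)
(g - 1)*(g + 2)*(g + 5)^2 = g^4 + 11*g^3 + 33*g^2 + 5*g - 50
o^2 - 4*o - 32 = (o - 8)*(o + 4)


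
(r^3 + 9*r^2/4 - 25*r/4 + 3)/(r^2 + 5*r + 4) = (4*r^2 - 7*r + 3)/(4*(r + 1))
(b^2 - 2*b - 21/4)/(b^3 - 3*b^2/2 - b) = (-4*b^2 + 8*b + 21)/(2*b*(-2*b^2 + 3*b + 2))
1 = 1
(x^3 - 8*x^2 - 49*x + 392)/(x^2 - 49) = x - 8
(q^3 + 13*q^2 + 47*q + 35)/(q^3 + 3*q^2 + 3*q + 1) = (q^2 + 12*q + 35)/(q^2 + 2*q + 1)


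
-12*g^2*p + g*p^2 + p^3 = p*(-3*g + p)*(4*g + p)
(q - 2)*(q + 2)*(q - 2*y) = q^3 - 2*q^2*y - 4*q + 8*y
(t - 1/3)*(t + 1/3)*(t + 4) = t^3 + 4*t^2 - t/9 - 4/9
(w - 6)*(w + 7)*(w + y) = w^3 + w^2*y + w^2 + w*y - 42*w - 42*y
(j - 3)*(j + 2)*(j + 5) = j^3 + 4*j^2 - 11*j - 30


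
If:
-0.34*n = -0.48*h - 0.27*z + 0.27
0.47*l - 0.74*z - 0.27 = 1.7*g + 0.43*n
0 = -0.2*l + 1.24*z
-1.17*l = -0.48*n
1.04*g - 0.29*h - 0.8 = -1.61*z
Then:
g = 0.56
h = -2.32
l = -1.76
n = -4.29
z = -0.28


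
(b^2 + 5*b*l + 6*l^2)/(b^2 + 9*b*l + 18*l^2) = (b + 2*l)/(b + 6*l)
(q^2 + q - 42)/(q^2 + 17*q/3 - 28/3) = 3*(q - 6)/(3*q - 4)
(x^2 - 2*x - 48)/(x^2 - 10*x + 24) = (x^2 - 2*x - 48)/(x^2 - 10*x + 24)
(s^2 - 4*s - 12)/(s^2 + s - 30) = (s^2 - 4*s - 12)/(s^2 + s - 30)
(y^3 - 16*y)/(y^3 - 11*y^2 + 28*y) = (y + 4)/(y - 7)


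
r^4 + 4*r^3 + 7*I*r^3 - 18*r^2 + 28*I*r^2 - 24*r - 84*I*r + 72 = (r - 2)*(r + 6)*(r + I)*(r + 6*I)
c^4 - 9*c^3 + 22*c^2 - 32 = (c - 4)^2*(c - 2)*(c + 1)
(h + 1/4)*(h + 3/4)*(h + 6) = h^3 + 7*h^2 + 99*h/16 + 9/8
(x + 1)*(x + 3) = x^2 + 4*x + 3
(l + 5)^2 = l^2 + 10*l + 25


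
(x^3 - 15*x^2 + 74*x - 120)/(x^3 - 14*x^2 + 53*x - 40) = (x^2 - 10*x + 24)/(x^2 - 9*x + 8)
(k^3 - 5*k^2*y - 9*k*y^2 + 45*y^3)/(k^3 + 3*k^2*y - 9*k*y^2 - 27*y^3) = (k - 5*y)/(k + 3*y)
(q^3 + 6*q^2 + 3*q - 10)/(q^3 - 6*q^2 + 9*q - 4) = (q^2 + 7*q + 10)/(q^2 - 5*q + 4)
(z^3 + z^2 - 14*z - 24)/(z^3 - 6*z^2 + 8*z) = (z^2 + 5*z + 6)/(z*(z - 2))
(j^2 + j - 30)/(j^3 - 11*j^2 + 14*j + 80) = (j + 6)/(j^2 - 6*j - 16)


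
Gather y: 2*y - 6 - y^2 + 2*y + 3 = -y^2 + 4*y - 3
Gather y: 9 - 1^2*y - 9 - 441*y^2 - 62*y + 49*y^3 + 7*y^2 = 49*y^3 - 434*y^2 - 63*y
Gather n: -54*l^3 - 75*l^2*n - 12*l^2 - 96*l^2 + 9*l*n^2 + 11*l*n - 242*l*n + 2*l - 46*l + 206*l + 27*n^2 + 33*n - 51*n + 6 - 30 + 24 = -54*l^3 - 108*l^2 + 162*l + n^2*(9*l + 27) + n*(-75*l^2 - 231*l - 18)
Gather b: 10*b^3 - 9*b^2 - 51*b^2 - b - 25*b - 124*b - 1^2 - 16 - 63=10*b^3 - 60*b^2 - 150*b - 80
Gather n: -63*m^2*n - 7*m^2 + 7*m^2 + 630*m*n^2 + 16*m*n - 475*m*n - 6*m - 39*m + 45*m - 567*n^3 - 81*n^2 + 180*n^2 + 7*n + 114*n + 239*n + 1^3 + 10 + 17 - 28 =-567*n^3 + n^2*(630*m + 99) + n*(-63*m^2 - 459*m + 360)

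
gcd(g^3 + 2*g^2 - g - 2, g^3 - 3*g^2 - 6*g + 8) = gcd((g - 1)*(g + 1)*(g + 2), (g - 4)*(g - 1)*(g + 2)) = g^2 + g - 2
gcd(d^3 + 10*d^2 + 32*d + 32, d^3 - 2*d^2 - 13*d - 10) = d + 2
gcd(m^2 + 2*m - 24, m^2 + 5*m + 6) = 1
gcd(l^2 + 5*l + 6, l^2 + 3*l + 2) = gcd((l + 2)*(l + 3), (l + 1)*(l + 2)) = l + 2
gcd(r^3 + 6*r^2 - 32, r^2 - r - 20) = r + 4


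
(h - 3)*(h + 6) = h^2 + 3*h - 18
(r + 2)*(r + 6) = r^2 + 8*r + 12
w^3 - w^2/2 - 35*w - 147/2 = (w - 7)*(w + 3)*(w + 7/2)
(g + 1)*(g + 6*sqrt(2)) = g^2 + g + 6*sqrt(2)*g + 6*sqrt(2)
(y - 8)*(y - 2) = y^2 - 10*y + 16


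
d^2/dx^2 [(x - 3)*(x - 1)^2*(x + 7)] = 12*x^2 + 12*x - 56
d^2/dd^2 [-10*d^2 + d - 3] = -20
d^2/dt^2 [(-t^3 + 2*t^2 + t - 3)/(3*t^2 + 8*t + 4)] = 2*(-91*t^3 - 249*t^2 - 300*t - 156)/(27*t^6 + 216*t^5 + 684*t^4 + 1088*t^3 + 912*t^2 + 384*t + 64)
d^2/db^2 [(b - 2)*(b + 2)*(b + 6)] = 6*b + 12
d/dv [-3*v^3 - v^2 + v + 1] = -9*v^2 - 2*v + 1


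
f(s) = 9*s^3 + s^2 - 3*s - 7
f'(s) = 27*s^2 + 2*s - 3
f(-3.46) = -357.44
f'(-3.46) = 313.31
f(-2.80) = -188.33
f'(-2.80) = 203.08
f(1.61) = 28.32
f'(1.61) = 70.21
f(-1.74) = -46.16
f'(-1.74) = 75.27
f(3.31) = 320.41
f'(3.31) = 299.43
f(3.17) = 280.23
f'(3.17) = 274.66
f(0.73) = -5.16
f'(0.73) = 12.85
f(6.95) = 3041.77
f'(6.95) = 1315.07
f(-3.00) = -232.00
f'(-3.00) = 234.00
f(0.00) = -7.00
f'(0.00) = -3.00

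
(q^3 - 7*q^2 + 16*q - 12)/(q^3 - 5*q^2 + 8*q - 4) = (q - 3)/(q - 1)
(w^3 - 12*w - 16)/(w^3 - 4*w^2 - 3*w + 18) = (w^2 - 2*w - 8)/(w^2 - 6*w + 9)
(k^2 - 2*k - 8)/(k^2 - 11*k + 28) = (k + 2)/(k - 7)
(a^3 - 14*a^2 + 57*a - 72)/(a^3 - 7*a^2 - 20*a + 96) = (a - 3)/(a + 4)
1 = 1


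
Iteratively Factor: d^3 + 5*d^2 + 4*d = (d + 1)*(d^2 + 4*d) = d*(d + 1)*(d + 4)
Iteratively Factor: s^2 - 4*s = (s)*(s - 4)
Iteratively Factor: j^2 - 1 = (j - 1)*(j + 1)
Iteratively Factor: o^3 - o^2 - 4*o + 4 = (o - 1)*(o^2 - 4) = (o - 1)*(o + 2)*(o - 2)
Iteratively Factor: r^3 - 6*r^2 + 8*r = (r - 4)*(r^2 - 2*r) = (r - 4)*(r - 2)*(r)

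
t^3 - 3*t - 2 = (t - 2)*(t + 1)^2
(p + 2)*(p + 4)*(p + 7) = p^3 + 13*p^2 + 50*p + 56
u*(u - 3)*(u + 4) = u^3 + u^2 - 12*u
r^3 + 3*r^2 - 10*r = r*(r - 2)*(r + 5)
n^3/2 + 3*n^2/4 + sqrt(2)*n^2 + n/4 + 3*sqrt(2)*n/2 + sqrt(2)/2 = (n/2 + 1/2)*(n + 1/2)*(n + 2*sqrt(2))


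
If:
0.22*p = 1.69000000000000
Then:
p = 7.68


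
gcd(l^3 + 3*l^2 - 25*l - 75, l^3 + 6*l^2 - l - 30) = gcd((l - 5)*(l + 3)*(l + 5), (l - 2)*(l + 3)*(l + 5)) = l^2 + 8*l + 15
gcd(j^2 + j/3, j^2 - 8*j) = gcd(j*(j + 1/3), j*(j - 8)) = j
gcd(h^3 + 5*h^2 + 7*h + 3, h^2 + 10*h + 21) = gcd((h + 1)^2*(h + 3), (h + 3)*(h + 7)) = h + 3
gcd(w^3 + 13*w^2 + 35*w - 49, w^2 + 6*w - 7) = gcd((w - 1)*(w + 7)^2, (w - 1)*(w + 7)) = w^2 + 6*w - 7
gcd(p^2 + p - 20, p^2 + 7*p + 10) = p + 5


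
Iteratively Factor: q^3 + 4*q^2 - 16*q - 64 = (q + 4)*(q^2 - 16) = (q + 4)^2*(q - 4)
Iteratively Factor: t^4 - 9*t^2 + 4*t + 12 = (t - 2)*(t^3 + 2*t^2 - 5*t - 6) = (t - 2)*(t + 3)*(t^2 - t - 2) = (t - 2)*(t + 1)*(t + 3)*(t - 2)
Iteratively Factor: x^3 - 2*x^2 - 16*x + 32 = (x + 4)*(x^2 - 6*x + 8) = (x - 4)*(x + 4)*(x - 2)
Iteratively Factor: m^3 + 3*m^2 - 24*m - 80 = (m + 4)*(m^2 - m - 20) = (m + 4)^2*(m - 5)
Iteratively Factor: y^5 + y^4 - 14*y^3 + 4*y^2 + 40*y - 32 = (y - 1)*(y^4 + 2*y^3 - 12*y^2 - 8*y + 32) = (y - 2)*(y - 1)*(y^3 + 4*y^2 - 4*y - 16) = (y - 2)^2*(y - 1)*(y^2 + 6*y + 8) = (y - 2)^2*(y - 1)*(y + 4)*(y + 2)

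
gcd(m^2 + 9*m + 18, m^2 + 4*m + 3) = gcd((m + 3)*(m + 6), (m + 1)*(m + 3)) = m + 3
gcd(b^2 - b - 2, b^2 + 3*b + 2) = b + 1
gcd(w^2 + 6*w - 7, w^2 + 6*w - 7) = w^2 + 6*w - 7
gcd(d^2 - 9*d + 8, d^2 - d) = d - 1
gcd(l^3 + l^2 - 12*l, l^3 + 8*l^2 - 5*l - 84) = l^2 + l - 12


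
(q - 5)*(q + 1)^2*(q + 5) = q^4 + 2*q^3 - 24*q^2 - 50*q - 25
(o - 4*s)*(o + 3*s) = o^2 - o*s - 12*s^2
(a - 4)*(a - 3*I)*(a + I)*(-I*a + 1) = -I*a^4 - a^3 + 4*I*a^3 + 4*a^2 - 5*I*a^2 + 3*a + 20*I*a - 12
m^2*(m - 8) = m^3 - 8*m^2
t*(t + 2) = t^2 + 2*t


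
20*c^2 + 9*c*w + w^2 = (4*c + w)*(5*c + w)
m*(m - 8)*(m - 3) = m^3 - 11*m^2 + 24*m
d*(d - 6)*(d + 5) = d^3 - d^2 - 30*d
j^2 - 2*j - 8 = (j - 4)*(j + 2)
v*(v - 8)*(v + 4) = v^3 - 4*v^2 - 32*v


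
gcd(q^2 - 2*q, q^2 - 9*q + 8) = 1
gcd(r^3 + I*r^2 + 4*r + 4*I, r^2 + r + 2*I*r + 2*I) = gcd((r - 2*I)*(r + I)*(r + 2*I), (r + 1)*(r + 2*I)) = r + 2*I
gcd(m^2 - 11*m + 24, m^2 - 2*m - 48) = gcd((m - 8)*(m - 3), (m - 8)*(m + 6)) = m - 8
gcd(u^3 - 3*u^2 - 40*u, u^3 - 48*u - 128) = u - 8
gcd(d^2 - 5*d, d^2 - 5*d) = d^2 - 5*d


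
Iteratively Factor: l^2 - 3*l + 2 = (l - 2)*(l - 1)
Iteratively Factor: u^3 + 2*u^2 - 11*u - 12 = (u + 1)*(u^2 + u - 12) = (u + 1)*(u + 4)*(u - 3)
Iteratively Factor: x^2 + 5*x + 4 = (x + 1)*(x + 4)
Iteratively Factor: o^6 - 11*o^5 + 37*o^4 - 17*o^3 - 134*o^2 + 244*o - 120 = (o + 2)*(o^5 - 13*o^4 + 63*o^3 - 143*o^2 + 152*o - 60) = (o - 2)*(o + 2)*(o^4 - 11*o^3 + 41*o^2 - 61*o + 30) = (o - 2)*(o - 1)*(o + 2)*(o^3 - 10*o^2 + 31*o - 30) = (o - 2)^2*(o - 1)*(o + 2)*(o^2 - 8*o + 15) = (o - 3)*(o - 2)^2*(o - 1)*(o + 2)*(o - 5)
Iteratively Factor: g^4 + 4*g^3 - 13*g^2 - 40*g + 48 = (g - 3)*(g^3 + 7*g^2 + 8*g - 16) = (g - 3)*(g + 4)*(g^2 + 3*g - 4) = (g - 3)*(g - 1)*(g + 4)*(g + 4)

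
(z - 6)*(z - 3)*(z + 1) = z^3 - 8*z^2 + 9*z + 18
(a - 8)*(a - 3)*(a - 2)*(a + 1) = a^4 - 12*a^3 + 33*a^2 - 2*a - 48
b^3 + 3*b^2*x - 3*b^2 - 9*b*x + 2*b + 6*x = (b - 2)*(b - 1)*(b + 3*x)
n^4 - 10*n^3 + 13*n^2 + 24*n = n*(n - 8)*(n - 3)*(n + 1)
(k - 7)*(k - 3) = k^2 - 10*k + 21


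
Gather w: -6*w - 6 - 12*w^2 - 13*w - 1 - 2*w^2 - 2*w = -14*w^2 - 21*w - 7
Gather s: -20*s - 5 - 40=-20*s - 45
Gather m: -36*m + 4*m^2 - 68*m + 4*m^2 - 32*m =8*m^2 - 136*m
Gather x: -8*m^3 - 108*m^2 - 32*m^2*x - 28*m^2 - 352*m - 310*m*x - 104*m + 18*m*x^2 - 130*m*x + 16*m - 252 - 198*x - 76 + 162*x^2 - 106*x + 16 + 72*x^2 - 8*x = -8*m^3 - 136*m^2 - 440*m + x^2*(18*m + 234) + x*(-32*m^2 - 440*m - 312) - 312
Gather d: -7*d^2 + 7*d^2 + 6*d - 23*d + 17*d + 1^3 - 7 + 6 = 0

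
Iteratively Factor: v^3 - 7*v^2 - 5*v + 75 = (v - 5)*(v^2 - 2*v - 15) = (v - 5)*(v + 3)*(v - 5)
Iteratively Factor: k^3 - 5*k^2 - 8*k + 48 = (k - 4)*(k^2 - k - 12) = (k - 4)^2*(k + 3)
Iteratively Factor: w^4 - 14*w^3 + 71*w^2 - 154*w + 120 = (w - 3)*(w^3 - 11*w^2 + 38*w - 40) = (w - 5)*(w - 3)*(w^2 - 6*w + 8) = (w - 5)*(w - 3)*(w - 2)*(w - 4)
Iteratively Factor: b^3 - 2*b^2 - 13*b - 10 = (b + 2)*(b^2 - 4*b - 5) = (b + 1)*(b + 2)*(b - 5)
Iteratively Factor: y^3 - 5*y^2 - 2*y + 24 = (y - 4)*(y^2 - y - 6) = (y - 4)*(y + 2)*(y - 3)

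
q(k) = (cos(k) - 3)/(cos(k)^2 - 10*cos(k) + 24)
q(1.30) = -0.13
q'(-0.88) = -0.01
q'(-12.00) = 0.00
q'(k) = (2*sin(k)*cos(k) - 10*sin(k))*(cos(k) - 3)/(cos(k)^2 - 10*cos(k) + 24)^2 - sin(k)/(cos(k)^2 - 10*cos(k) + 24)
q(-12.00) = -0.13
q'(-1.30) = -0.01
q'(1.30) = 0.01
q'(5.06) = -0.01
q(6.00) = -0.13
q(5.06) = -0.13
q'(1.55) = 0.01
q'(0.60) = 0.00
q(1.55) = -0.13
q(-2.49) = -0.12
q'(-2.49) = -0.01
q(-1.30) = -0.13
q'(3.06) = 0.00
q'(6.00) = 0.00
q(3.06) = -0.11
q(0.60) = -0.13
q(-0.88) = -0.13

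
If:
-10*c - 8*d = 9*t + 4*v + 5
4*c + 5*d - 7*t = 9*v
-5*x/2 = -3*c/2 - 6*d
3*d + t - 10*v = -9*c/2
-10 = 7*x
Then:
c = 13970/58107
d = -5440/8301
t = -3725/19369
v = -2085/19369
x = -10/7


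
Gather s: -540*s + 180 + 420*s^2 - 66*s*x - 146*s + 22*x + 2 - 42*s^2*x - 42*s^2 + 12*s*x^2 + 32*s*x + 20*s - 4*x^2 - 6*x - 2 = s^2*(378 - 42*x) + s*(12*x^2 - 34*x - 666) - 4*x^2 + 16*x + 180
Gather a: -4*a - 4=-4*a - 4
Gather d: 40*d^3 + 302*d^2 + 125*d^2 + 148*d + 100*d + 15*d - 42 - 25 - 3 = 40*d^3 + 427*d^2 + 263*d - 70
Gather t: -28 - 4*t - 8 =-4*t - 36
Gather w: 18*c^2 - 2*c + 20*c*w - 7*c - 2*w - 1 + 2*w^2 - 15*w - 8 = 18*c^2 - 9*c + 2*w^2 + w*(20*c - 17) - 9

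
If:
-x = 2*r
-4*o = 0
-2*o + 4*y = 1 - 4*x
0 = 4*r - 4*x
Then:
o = 0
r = 0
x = 0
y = 1/4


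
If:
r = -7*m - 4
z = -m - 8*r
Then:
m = z/55 - 32/55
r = 4/55 - 7*z/55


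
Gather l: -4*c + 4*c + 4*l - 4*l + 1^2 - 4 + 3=0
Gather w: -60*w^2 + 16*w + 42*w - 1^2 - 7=-60*w^2 + 58*w - 8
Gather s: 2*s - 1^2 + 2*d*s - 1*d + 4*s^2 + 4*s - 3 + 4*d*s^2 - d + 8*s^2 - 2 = -2*d + s^2*(4*d + 12) + s*(2*d + 6) - 6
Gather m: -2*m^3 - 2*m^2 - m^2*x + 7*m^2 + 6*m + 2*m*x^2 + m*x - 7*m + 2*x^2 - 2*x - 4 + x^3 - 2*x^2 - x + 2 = -2*m^3 + m^2*(5 - x) + m*(2*x^2 + x - 1) + x^3 - 3*x - 2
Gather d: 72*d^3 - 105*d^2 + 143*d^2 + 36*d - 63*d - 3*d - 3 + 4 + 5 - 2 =72*d^3 + 38*d^2 - 30*d + 4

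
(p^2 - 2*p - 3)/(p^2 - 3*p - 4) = (p - 3)/(p - 4)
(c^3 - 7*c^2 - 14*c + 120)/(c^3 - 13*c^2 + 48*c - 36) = (c^2 - c - 20)/(c^2 - 7*c + 6)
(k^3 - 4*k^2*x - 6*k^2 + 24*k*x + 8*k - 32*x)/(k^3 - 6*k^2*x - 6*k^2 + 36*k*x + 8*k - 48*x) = (-k + 4*x)/(-k + 6*x)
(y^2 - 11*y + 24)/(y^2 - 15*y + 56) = (y - 3)/(y - 7)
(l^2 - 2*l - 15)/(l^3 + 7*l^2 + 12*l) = (l - 5)/(l*(l + 4))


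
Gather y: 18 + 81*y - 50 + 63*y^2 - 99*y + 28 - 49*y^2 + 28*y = 14*y^2 + 10*y - 4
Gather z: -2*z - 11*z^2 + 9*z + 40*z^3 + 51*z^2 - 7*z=40*z^3 + 40*z^2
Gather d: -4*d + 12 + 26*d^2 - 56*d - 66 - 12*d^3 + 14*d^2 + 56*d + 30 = -12*d^3 + 40*d^2 - 4*d - 24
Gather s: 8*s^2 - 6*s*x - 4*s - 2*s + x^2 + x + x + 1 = 8*s^2 + s*(-6*x - 6) + x^2 + 2*x + 1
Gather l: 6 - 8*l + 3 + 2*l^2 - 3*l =2*l^2 - 11*l + 9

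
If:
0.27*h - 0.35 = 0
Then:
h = 1.30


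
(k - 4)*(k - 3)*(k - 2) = k^3 - 9*k^2 + 26*k - 24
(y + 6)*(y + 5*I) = y^2 + 6*y + 5*I*y + 30*I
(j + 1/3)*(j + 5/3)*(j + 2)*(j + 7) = j^4 + 11*j^3 + 293*j^2/9 + 33*j + 70/9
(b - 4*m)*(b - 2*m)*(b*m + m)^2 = b^4*m^2 - 6*b^3*m^3 + 2*b^3*m^2 + 8*b^2*m^4 - 12*b^2*m^3 + b^2*m^2 + 16*b*m^4 - 6*b*m^3 + 8*m^4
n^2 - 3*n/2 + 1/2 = (n - 1)*(n - 1/2)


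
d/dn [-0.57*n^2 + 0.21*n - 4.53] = 0.21 - 1.14*n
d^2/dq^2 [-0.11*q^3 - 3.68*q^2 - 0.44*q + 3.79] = -0.66*q - 7.36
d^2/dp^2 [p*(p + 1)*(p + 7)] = 6*p + 16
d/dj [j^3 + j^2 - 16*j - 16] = 3*j^2 + 2*j - 16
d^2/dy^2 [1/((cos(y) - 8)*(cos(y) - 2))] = (-4*sin(y)^4 + 38*sin(y)^2 - 395*cos(y)/2 + 15*cos(3*y)/2 + 134)/((cos(y) - 8)^3*(cos(y) - 2)^3)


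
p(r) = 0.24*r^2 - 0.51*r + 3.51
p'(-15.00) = -7.71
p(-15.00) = 65.16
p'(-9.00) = -4.83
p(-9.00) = 27.54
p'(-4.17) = -2.51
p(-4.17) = 9.81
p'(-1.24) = -1.11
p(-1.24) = 4.51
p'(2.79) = 0.83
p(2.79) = 3.96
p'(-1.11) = -1.04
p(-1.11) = 4.37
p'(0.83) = -0.11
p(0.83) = 3.25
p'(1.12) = 0.03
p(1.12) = 3.24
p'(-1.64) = -1.30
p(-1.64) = 4.99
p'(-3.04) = -1.97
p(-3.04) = 7.28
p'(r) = 0.48*r - 0.51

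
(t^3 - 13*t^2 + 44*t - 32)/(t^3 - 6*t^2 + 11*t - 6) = (t^2 - 12*t + 32)/(t^2 - 5*t + 6)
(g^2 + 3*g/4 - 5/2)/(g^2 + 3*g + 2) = (g - 5/4)/(g + 1)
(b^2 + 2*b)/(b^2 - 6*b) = (b + 2)/(b - 6)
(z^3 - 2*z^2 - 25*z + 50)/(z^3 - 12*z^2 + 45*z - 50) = (z + 5)/(z - 5)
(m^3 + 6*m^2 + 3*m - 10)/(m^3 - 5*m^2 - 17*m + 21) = (m^2 + 7*m + 10)/(m^2 - 4*m - 21)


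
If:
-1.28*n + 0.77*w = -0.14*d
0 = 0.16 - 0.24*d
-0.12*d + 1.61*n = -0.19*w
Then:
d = 0.67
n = 0.05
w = -0.03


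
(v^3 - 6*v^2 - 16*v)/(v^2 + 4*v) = (v^2 - 6*v - 16)/(v + 4)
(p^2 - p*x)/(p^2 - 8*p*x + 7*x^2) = p/(p - 7*x)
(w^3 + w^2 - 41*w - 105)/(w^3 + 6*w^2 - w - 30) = (w - 7)/(w - 2)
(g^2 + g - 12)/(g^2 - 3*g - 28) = (g - 3)/(g - 7)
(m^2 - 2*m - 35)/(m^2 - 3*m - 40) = (m - 7)/(m - 8)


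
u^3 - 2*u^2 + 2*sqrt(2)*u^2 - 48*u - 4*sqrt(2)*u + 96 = (u - 2)*(u - 4*sqrt(2))*(u + 6*sqrt(2))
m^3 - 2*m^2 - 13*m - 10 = (m - 5)*(m + 1)*(m + 2)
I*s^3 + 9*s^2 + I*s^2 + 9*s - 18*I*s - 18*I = (s - 6*I)*(s - 3*I)*(I*s + I)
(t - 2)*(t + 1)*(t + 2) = t^3 + t^2 - 4*t - 4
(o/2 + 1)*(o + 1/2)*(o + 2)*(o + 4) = o^4/2 + 17*o^3/4 + 12*o^2 + 13*o + 4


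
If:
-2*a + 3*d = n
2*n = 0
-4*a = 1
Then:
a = -1/4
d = -1/6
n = 0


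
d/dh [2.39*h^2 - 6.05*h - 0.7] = 4.78*h - 6.05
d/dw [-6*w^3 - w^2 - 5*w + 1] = -18*w^2 - 2*w - 5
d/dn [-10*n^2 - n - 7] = -20*n - 1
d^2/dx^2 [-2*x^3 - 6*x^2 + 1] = -12*x - 12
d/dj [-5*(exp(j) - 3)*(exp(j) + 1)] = 10*(1 - exp(j))*exp(j)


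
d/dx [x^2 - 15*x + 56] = 2*x - 15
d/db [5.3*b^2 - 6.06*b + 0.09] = 10.6*b - 6.06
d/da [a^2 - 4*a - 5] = 2*a - 4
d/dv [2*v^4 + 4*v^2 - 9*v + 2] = 8*v^3 + 8*v - 9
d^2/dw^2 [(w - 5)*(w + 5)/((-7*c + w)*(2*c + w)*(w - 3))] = 2*(2*w*(2*c + w)^2*(7*c - w)^2*(w - 3) - 2*w*(2*c + w)^2*(7*c - w)*(w - 3)^2 + 2*w*(2*c + w)*(7*c - w)^2*(w - 3)^2 - (2*c + w)^2*(7*c - w)^2*(w - 5)*(w + 5) - (2*c + w)^2*(7*c - w)^2*(w - 3)^2 + (2*c + w)^2*(7*c - w)*(w - 5)*(w - 3)*(w + 5) - (2*c + w)^2*(w - 5)*(w - 3)^2*(w + 5) - (2*c + w)*(7*c - w)^2*(w - 5)*(w - 3)*(w + 5) + (2*c + w)*(7*c - w)*(w - 5)*(w - 3)^2*(w + 5) - (7*c - w)^2*(w - 5)*(w - 3)^2*(w + 5))/((2*c + w)^3*(7*c - w)^3*(w - 3)^3)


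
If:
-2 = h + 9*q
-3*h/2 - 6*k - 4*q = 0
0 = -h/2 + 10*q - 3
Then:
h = -94/29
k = 125/174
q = 4/29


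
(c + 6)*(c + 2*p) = c^2 + 2*c*p + 6*c + 12*p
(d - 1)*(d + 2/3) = d^2 - d/3 - 2/3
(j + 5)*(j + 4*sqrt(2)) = j^2 + 5*j + 4*sqrt(2)*j + 20*sqrt(2)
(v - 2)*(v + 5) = v^2 + 3*v - 10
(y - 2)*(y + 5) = y^2 + 3*y - 10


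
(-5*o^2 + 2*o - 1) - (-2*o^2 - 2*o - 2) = -3*o^2 + 4*o + 1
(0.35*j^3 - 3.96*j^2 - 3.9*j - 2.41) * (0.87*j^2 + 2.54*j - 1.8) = 0.3045*j^5 - 2.5562*j^4 - 14.0814*j^3 - 4.8747*j^2 + 0.898599999999999*j + 4.338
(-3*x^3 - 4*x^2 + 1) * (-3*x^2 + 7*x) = 9*x^5 - 9*x^4 - 28*x^3 - 3*x^2 + 7*x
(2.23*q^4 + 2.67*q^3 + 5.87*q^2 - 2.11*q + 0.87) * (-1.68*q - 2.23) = -3.7464*q^5 - 9.4585*q^4 - 15.8157*q^3 - 9.5453*q^2 + 3.2437*q - 1.9401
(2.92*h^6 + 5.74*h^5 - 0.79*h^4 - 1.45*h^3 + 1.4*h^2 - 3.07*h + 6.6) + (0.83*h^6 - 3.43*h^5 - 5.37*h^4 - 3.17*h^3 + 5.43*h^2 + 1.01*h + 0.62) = 3.75*h^6 + 2.31*h^5 - 6.16*h^4 - 4.62*h^3 + 6.83*h^2 - 2.06*h + 7.22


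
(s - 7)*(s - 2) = s^2 - 9*s + 14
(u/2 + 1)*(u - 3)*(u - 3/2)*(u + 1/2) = u^4/2 - u^3 - 23*u^2/8 + 27*u/8 + 9/4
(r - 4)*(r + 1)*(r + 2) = r^3 - r^2 - 10*r - 8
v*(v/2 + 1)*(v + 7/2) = v^3/2 + 11*v^2/4 + 7*v/2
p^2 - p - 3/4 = (p - 3/2)*(p + 1/2)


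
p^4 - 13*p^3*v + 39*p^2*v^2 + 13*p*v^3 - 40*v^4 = (p - 8*v)*(p - 5*v)*(p - v)*(p + v)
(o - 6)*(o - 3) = o^2 - 9*o + 18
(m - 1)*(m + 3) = m^2 + 2*m - 3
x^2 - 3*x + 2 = (x - 2)*(x - 1)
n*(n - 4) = n^2 - 4*n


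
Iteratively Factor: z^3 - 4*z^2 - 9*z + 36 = (z - 4)*(z^2 - 9) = (z - 4)*(z + 3)*(z - 3)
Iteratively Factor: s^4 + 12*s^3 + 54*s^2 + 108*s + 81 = (s + 3)*(s^3 + 9*s^2 + 27*s + 27) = (s + 3)^2*(s^2 + 6*s + 9) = (s + 3)^3*(s + 3)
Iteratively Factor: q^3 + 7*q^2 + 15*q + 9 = (q + 1)*(q^2 + 6*q + 9) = (q + 1)*(q + 3)*(q + 3)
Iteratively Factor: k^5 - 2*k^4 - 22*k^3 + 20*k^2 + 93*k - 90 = (k - 2)*(k^4 - 22*k^2 - 24*k + 45) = (k - 2)*(k - 1)*(k^3 + k^2 - 21*k - 45) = (k - 5)*(k - 2)*(k - 1)*(k^2 + 6*k + 9) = (k - 5)*(k - 2)*(k - 1)*(k + 3)*(k + 3)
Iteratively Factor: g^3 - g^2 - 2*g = (g + 1)*(g^2 - 2*g) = g*(g + 1)*(g - 2)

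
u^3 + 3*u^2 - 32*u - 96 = (u + 3)*(u - 4*sqrt(2))*(u + 4*sqrt(2))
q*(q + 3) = q^2 + 3*q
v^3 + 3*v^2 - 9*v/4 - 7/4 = (v - 1)*(v + 1/2)*(v + 7/2)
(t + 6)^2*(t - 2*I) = t^3 + 12*t^2 - 2*I*t^2 + 36*t - 24*I*t - 72*I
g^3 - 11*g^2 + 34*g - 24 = (g - 6)*(g - 4)*(g - 1)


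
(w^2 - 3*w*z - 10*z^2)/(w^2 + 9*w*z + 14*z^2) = (w - 5*z)/(w + 7*z)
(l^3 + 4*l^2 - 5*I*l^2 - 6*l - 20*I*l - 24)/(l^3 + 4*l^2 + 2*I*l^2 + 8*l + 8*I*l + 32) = (l - 3*I)/(l + 4*I)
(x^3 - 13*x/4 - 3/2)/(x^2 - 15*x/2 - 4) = (x^2 - x/2 - 3)/(x - 8)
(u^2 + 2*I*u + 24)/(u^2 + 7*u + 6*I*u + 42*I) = (u - 4*I)/(u + 7)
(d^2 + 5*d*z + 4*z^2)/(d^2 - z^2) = (-d - 4*z)/(-d + z)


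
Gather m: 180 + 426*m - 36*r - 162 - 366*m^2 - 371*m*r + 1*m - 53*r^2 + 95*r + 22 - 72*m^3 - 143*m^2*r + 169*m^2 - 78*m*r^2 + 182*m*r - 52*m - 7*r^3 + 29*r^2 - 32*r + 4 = -72*m^3 + m^2*(-143*r - 197) + m*(-78*r^2 - 189*r + 375) - 7*r^3 - 24*r^2 + 27*r + 44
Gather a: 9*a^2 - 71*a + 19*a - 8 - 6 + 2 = 9*a^2 - 52*a - 12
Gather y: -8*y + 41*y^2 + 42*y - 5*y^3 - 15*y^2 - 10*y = -5*y^3 + 26*y^2 + 24*y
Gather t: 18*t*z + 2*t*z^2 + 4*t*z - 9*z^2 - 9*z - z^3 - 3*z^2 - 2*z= t*(2*z^2 + 22*z) - z^3 - 12*z^2 - 11*z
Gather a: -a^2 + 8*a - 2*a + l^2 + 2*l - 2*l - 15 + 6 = -a^2 + 6*a + l^2 - 9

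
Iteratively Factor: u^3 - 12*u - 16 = (u - 4)*(u^2 + 4*u + 4) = (u - 4)*(u + 2)*(u + 2)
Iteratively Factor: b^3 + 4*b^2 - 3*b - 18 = (b - 2)*(b^2 + 6*b + 9) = (b - 2)*(b + 3)*(b + 3)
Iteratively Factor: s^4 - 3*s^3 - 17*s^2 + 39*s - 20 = (s - 5)*(s^3 + 2*s^2 - 7*s + 4) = (s - 5)*(s - 1)*(s^2 + 3*s - 4) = (s - 5)*(s - 1)^2*(s + 4)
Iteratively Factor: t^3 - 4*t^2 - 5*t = (t - 5)*(t^2 + t) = (t - 5)*(t + 1)*(t)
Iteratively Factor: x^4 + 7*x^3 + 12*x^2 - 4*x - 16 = (x - 1)*(x^3 + 8*x^2 + 20*x + 16) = (x - 1)*(x + 2)*(x^2 + 6*x + 8) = (x - 1)*(x + 2)^2*(x + 4)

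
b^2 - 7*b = b*(b - 7)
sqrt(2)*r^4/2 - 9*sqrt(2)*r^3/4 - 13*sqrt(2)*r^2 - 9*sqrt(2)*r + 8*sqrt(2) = (r - 8)*(r - 1/2)*(r + 2)*(sqrt(2)*r/2 + sqrt(2))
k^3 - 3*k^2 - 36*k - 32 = (k - 8)*(k + 1)*(k + 4)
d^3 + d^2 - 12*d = d*(d - 3)*(d + 4)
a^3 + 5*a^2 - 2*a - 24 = (a - 2)*(a + 3)*(a + 4)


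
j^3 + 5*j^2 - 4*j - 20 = (j - 2)*(j + 2)*(j + 5)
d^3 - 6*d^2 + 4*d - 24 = (d - 6)*(d - 2*I)*(d + 2*I)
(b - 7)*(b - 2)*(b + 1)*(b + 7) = b^4 - b^3 - 51*b^2 + 49*b + 98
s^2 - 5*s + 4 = (s - 4)*(s - 1)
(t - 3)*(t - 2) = t^2 - 5*t + 6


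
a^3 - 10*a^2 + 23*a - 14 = (a - 7)*(a - 2)*(a - 1)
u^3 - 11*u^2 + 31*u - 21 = (u - 7)*(u - 3)*(u - 1)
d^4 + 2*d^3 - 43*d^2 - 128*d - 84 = (d - 7)*(d + 1)*(d + 2)*(d + 6)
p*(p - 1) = p^2 - p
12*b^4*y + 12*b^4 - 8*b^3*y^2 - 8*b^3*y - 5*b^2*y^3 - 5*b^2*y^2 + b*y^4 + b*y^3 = (-6*b + y)*(-b + y)*(2*b + y)*(b*y + b)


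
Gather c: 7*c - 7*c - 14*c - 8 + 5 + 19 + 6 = 22 - 14*c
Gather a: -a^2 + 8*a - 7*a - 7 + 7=-a^2 + a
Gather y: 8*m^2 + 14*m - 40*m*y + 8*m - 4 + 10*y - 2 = 8*m^2 + 22*m + y*(10 - 40*m) - 6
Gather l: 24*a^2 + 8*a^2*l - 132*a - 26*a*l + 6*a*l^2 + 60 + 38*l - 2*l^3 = 24*a^2 + 6*a*l^2 - 132*a - 2*l^3 + l*(8*a^2 - 26*a + 38) + 60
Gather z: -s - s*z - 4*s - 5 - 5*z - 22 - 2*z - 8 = -5*s + z*(-s - 7) - 35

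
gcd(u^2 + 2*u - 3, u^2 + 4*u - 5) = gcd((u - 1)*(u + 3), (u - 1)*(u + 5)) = u - 1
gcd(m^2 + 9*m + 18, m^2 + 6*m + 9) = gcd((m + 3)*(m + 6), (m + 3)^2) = m + 3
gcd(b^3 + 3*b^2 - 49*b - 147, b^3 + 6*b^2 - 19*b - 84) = b^2 + 10*b + 21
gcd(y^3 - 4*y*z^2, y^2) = y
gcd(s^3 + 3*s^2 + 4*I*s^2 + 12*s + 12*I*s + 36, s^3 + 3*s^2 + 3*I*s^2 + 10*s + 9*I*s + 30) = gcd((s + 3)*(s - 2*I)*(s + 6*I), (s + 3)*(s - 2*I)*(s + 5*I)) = s^2 + s*(3 - 2*I) - 6*I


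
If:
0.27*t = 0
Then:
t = 0.00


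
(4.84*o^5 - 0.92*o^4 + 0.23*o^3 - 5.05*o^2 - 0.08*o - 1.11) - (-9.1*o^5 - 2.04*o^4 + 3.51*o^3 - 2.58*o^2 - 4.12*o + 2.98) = 13.94*o^5 + 1.12*o^4 - 3.28*o^3 - 2.47*o^2 + 4.04*o - 4.09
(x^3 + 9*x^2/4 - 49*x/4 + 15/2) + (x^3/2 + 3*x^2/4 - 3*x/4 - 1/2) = 3*x^3/2 + 3*x^2 - 13*x + 7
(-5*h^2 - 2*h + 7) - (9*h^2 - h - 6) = -14*h^2 - h + 13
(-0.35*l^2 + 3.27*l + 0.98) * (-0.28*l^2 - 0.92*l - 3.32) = 0.098*l^4 - 0.5936*l^3 - 2.1208*l^2 - 11.758*l - 3.2536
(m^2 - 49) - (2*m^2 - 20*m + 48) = -m^2 + 20*m - 97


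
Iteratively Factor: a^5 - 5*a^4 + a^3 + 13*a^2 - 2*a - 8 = (a - 2)*(a^4 - 3*a^3 - 5*a^2 + 3*a + 4) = (a - 4)*(a - 2)*(a^3 + a^2 - a - 1) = (a - 4)*(a - 2)*(a + 1)*(a^2 - 1) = (a - 4)*(a - 2)*(a - 1)*(a + 1)*(a + 1)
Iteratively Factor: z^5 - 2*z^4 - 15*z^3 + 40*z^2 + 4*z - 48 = (z - 2)*(z^4 - 15*z^2 + 10*z + 24) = (z - 2)^2*(z^3 + 2*z^2 - 11*z - 12) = (z - 2)^2*(z + 1)*(z^2 + z - 12) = (z - 3)*(z - 2)^2*(z + 1)*(z + 4)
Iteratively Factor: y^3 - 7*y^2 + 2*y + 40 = (y - 5)*(y^2 - 2*y - 8) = (y - 5)*(y - 4)*(y + 2)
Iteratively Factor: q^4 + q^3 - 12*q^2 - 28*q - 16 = (q + 2)*(q^3 - q^2 - 10*q - 8) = (q + 2)^2*(q^2 - 3*q - 4) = (q + 1)*(q + 2)^2*(q - 4)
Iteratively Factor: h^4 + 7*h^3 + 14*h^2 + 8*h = (h + 4)*(h^3 + 3*h^2 + 2*h) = (h + 2)*(h + 4)*(h^2 + h) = (h + 1)*(h + 2)*(h + 4)*(h)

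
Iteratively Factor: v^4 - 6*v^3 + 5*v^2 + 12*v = (v - 4)*(v^3 - 2*v^2 - 3*v) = v*(v - 4)*(v^2 - 2*v - 3) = v*(v - 4)*(v - 3)*(v + 1)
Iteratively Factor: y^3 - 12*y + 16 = (y + 4)*(y^2 - 4*y + 4) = (y - 2)*(y + 4)*(y - 2)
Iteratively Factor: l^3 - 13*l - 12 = (l - 4)*(l^2 + 4*l + 3) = (l - 4)*(l + 1)*(l + 3)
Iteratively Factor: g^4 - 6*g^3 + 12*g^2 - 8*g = (g - 2)*(g^3 - 4*g^2 + 4*g) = (g - 2)^2*(g^2 - 2*g) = g*(g - 2)^2*(g - 2)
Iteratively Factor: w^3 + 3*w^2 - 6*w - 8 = (w + 1)*(w^2 + 2*w - 8) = (w + 1)*(w + 4)*(w - 2)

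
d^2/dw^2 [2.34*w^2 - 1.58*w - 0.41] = 4.68000000000000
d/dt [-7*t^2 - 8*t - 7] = -14*t - 8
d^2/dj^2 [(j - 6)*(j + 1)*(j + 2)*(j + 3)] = 12*j^2 - 50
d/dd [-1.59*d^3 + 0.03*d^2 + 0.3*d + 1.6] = -4.77*d^2 + 0.06*d + 0.3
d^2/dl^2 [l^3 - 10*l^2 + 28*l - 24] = 6*l - 20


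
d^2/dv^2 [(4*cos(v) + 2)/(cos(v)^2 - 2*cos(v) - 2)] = 4*(5*sin(v)^4*cos(v) + 4*sin(v)^4 - 7*sin(v)^2 + 5*cos(v)/4 + 3*cos(3*v) - cos(5*v)/4 + 5)/(sin(v)^2 + 2*cos(v) + 1)^3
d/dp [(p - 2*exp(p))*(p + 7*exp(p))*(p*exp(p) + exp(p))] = (p^3 + 10*p^2*exp(p) + 4*p^2 - 42*p*exp(2*p) + 20*p*exp(p) + 2*p - 56*exp(2*p) + 5*exp(p))*exp(p)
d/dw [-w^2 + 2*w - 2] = 2 - 2*w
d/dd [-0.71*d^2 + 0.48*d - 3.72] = 0.48 - 1.42*d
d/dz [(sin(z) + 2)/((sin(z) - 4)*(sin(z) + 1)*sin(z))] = (-2*sin(z)^3 - 3*sin(z)^2 + 12*sin(z) + 8)*cos(z)/((sin(z) - 4)^2*(sin(z) + 1)^2*sin(z)^2)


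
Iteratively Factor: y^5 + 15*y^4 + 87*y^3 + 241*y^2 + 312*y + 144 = (y + 4)*(y^4 + 11*y^3 + 43*y^2 + 69*y + 36) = (y + 3)*(y + 4)*(y^3 + 8*y^2 + 19*y + 12) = (y + 1)*(y + 3)*(y + 4)*(y^2 + 7*y + 12) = (y + 1)*(y + 3)*(y + 4)^2*(y + 3)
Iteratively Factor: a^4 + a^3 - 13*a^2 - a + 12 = (a - 3)*(a^3 + 4*a^2 - a - 4) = (a - 3)*(a - 1)*(a^2 + 5*a + 4) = (a - 3)*(a - 1)*(a + 1)*(a + 4)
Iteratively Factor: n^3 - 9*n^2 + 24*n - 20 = (n - 2)*(n^2 - 7*n + 10) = (n - 5)*(n - 2)*(n - 2)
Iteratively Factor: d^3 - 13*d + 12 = (d - 1)*(d^2 + d - 12) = (d - 1)*(d + 4)*(d - 3)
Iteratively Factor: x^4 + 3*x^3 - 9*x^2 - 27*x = (x - 3)*(x^3 + 6*x^2 + 9*x) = (x - 3)*(x + 3)*(x^2 + 3*x) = x*(x - 3)*(x + 3)*(x + 3)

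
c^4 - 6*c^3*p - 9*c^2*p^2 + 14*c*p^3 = c*(c - 7*p)*(c - p)*(c + 2*p)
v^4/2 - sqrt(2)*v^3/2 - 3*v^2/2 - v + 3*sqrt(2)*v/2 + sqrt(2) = (v/2 + 1/2)*(v - 2)*(v + 1)*(v - sqrt(2))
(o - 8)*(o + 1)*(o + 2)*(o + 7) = o^4 + 2*o^3 - 57*o^2 - 170*o - 112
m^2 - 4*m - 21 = (m - 7)*(m + 3)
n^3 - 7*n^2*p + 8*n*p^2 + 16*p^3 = (n - 4*p)^2*(n + p)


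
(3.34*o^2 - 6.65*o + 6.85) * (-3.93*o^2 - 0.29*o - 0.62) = -13.1262*o^4 + 25.1659*o^3 - 27.0628*o^2 + 2.1365*o - 4.247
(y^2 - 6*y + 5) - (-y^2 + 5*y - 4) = 2*y^2 - 11*y + 9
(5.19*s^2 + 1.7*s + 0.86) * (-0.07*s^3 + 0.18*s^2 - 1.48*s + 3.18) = -0.3633*s^5 + 0.8152*s^4 - 7.4354*s^3 + 14.143*s^2 + 4.1332*s + 2.7348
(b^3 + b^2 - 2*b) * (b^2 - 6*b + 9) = b^5 - 5*b^4 + b^3 + 21*b^2 - 18*b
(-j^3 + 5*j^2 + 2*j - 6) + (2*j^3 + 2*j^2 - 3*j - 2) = j^3 + 7*j^2 - j - 8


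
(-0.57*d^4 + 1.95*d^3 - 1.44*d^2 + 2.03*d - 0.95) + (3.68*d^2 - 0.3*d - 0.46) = -0.57*d^4 + 1.95*d^3 + 2.24*d^2 + 1.73*d - 1.41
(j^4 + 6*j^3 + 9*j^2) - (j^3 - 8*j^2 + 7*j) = j^4 + 5*j^3 + 17*j^2 - 7*j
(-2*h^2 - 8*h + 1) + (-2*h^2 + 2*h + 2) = -4*h^2 - 6*h + 3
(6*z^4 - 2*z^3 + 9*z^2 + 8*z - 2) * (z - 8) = 6*z^5 - 50*z^4 + 25*z^3 - 64*z^2 - 66*z + 16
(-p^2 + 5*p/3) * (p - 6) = -p^3 + 23*p^2/3 - 10*p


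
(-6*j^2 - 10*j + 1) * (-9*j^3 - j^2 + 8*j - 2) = 54*j^5 + 96*j^4 - 47*j^3 - 69*j^2 + 28*j - 2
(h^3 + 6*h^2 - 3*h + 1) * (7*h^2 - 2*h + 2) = 7*h^5 + 40*h^4 - 31*h^3 + 25*h^2 - 8*h + 2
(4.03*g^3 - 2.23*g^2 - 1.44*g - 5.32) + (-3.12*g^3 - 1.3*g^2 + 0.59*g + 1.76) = 0.91*g^3 - 3.53*g^2 - 0.85*g - 3.56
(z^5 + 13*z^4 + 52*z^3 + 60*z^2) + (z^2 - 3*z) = z^5 + 13*z^4 + 52*z^3 + 61*z^2 - 3*z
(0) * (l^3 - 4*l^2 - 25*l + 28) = 0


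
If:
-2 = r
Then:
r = -2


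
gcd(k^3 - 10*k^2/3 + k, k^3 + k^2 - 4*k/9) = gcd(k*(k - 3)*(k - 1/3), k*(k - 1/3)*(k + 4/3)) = k^2 - k/3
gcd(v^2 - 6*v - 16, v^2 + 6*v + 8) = v + 2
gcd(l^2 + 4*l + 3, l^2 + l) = l + 1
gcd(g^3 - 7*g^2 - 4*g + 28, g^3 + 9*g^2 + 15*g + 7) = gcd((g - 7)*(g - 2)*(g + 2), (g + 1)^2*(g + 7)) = 1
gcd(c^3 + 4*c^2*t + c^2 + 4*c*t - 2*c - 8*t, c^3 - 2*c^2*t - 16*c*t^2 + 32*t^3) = c + 4*t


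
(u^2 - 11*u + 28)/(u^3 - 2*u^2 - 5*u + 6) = (u^2 - 11*u + 28)/(u^3 - 2*u^2 - 5*u + 6)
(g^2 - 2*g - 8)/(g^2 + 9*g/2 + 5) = 2*(g - 4)/(2*g + 5)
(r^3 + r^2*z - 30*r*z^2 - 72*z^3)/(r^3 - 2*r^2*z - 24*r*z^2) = (r + 3*z)/r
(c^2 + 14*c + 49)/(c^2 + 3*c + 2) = (c^2 + 14*c + 49)/(c^2 + 3*c + 2)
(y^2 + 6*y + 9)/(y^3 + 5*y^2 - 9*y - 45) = (y + 3)/(y^2 + 2*y - 15)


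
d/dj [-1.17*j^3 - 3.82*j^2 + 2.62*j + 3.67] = -3.51*j^2 - 7.64*j + 2.62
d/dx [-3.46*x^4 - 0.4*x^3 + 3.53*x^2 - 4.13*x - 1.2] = -13.84*x^3 - 1.2*x^2 + 7.06*x - 4.13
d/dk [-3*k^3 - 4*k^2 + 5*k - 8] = -9*k^2 - 8*k + 5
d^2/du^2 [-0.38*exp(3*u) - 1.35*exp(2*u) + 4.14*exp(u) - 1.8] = (-3.42*exp(2*u) - 5.4*exp(u) + 4.14)*exp(u)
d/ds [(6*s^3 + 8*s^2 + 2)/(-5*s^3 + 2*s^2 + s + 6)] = 2*(26*s^4 + 6*s^3 + 73*s^2 + 44*s - 1)/(25*s^6 - 20*s^5 - 6*s^4 - 56*s^3 + 25*s^2 + 12*s + 36)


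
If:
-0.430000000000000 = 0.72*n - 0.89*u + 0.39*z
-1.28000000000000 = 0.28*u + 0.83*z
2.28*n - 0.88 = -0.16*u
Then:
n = 0.38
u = 0.10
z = -1.58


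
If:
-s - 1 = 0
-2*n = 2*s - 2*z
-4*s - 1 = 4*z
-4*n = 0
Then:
No Solution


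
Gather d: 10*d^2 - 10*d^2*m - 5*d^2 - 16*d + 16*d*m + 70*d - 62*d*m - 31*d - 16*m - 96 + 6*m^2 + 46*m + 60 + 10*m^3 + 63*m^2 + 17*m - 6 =d^2*(5 - 10*m) + d*(23 - 46*m) + 10*m^3 + 69*m^2 + 47*m - 42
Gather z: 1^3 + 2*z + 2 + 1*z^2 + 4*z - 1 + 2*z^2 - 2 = 3*z^2 + 6*z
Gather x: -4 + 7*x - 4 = 7*x - 8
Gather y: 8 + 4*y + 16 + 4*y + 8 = 8*y + 32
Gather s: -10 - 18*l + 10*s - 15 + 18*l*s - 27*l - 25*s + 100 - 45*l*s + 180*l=135*l + s*(-27*l - 15) + 75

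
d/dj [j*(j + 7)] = 2*j + 7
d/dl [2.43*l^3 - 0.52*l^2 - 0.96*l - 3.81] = 7.29*l^2 - 1.04*l - 0.96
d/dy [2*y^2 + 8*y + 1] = 4*y + 8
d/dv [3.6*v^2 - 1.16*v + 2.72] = 7.2*v - 1.16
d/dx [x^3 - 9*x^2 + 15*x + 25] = 3*x^2 - 18*x + 15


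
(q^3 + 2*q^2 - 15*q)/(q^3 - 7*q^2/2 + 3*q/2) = 2*(q + 5)/(2*q - 1)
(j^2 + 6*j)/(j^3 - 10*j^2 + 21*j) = (j + 6)/(j^2 - 10*j + 21)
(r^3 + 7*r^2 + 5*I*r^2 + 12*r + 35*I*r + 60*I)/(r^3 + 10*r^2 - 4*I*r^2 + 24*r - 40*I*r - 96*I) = (r^2 + r*(3 + 5*I) + 15*I)/(r^2 + r*(6 - 4*I) - 24*I)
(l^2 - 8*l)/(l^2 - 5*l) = (l - 8)/(l - 5)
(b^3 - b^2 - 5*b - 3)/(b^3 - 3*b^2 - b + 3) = (b + 1)/(b - 1)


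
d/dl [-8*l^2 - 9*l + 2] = -16*l - 9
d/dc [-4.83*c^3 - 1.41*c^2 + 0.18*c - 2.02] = -14.49*c^2 - 2.82*c + 0.18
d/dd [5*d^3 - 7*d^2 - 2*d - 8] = 15*d^2 - 14*d - 2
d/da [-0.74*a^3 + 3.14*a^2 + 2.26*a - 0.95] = -2.22*a^2 + 6.28*a + 2.26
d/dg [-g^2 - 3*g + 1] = -2*g - 3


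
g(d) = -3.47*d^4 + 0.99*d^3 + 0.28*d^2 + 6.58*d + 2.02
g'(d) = -13.88*d^3 + 2.97*d^2 + 0.56*d + 6.58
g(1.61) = -5.84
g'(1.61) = -42.75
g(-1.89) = -60.38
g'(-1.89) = 109.84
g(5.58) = -3144.62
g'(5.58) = -2309.35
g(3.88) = -696.83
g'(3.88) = -757.28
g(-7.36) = -10608.12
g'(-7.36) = 5697.14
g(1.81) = -16.53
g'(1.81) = -64.98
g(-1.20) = -14.38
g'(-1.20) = 34.17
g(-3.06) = -348.10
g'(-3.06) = 430.37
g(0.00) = 2.02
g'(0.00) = 6.58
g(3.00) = -230.06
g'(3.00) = -339.77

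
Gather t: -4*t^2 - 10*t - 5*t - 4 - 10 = -4*t^2 - 15*t - 14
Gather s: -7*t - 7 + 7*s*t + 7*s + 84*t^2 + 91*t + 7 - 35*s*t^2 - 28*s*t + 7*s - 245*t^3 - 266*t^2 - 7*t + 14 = s*(-35*t^2 - 21*t + 14) - 245*t^3 - 182*t^2 + 77*t + 14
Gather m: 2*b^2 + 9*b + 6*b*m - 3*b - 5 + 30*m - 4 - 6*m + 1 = 2*b^2 + 6*b + m*(6*b + 24) - 8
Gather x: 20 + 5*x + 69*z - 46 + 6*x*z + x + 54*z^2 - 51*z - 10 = x*(6*z + 6) + 54*z^2 + 18*z - 36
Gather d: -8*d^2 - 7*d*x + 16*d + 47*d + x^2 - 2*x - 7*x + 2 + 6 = -8*d^2 + d*(63 - 7*x) + x^2 - 9*x + 8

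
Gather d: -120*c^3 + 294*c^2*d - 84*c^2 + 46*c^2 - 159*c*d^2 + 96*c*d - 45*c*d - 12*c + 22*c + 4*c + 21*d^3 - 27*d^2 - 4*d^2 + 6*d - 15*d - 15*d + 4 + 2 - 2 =-120*c^3 - 38*c^2 + 14*c + 21*d^3 + d^2*(-159*c - 31) + d*(294*c^2 + 51*c - 24) + 4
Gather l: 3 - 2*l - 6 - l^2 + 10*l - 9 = -l^2 + 8*l - 12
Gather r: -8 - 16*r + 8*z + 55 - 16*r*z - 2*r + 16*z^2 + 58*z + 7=r*(-16*z - 18) + 16*z^2 + 66*z + 54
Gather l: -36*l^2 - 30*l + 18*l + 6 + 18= -36*l^2 - 12*l + 24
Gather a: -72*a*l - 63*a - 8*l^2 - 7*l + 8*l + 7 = a*(-72*l - 63) - 8*l^2 + l + 7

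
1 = 1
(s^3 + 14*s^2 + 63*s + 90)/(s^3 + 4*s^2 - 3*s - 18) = (s^2 + 11*s + 30)/(s^2 + s - 6)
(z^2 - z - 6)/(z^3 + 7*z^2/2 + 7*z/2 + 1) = 2*(z - 3)/(2*z^2 + 3*z + 1)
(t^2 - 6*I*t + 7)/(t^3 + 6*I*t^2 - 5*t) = (t - 7*I)/(t*(t + 5*I))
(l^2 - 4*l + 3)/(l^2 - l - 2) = (-l^2 + 4*l - 3)/(-l^2 + l + 2)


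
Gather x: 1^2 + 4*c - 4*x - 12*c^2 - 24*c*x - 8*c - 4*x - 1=-12*c^2 - 4*c + x*(-24*c - 8)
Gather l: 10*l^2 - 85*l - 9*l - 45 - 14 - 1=10*l^2 - 94*l - 60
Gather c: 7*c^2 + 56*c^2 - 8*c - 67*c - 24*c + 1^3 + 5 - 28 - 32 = 63*c^2 - 99*c - 54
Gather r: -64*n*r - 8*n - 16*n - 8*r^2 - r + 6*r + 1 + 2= -24*n - 8*r^2 + r*(5 - 64*n) + 3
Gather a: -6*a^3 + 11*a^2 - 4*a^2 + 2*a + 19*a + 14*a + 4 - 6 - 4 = -6*a^3 + 7*a^2 + 35*a - 6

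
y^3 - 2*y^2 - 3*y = y*(y - 3)*(y + 1)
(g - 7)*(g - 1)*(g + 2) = g^3 - 6*g^2 - 9*g + 14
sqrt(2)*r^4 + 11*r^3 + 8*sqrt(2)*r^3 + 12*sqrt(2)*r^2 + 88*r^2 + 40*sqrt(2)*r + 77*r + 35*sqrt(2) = (r + 7)*(r + sqrt(2)/2)*(r + 5*sqrt(2))*(sqrt(2)*r + sqrt(2))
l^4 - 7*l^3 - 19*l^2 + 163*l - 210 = (l - 7)*(l - 3)*(l - 2)*(l + 5)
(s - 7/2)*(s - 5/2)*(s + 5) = s^3 - s^2 - 85*s/4 + 175/4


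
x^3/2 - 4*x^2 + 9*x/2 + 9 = (x/2 + 1/2)*(x - 6)*(x - 3)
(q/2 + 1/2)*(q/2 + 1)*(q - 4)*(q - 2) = q^4/4 - 3*q^3/4 - 2*q^2 + 3*q + 4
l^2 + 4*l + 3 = (l + 1)*(l + 3)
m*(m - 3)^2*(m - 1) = m^4 - 7*m^3 + 15*m^2 - 9*m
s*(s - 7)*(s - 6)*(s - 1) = s^4 - 14*s^3 + 55*s^2 - 42*s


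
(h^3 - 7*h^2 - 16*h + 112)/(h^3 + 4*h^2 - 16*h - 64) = (h - 7)/(h + 4)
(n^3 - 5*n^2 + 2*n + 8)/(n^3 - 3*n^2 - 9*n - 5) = (n^2 - 6*n + 8)/(n^2 - 4*n - 5)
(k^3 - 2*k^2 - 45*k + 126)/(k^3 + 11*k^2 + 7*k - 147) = (k - 6)/(k + 7)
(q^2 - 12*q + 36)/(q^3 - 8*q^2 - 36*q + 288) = (q - 6)/(q^2 - 2*q - 48)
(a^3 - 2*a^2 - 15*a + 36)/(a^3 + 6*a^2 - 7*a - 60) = (a - 3)/(a + 5)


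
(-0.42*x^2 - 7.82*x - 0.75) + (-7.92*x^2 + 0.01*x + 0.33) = -8.34*x^2 - 7.81*x - 0.42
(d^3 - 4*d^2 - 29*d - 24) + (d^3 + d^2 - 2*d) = 2*d^3 - 3*d^2 - 31*d - 24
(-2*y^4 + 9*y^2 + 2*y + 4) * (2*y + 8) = -4*y^5 - 16*y^4 + 18*y^3 + 76*y^2 + 24*y + 32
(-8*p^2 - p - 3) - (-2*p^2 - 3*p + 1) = -6*p^2 + 2*p - 4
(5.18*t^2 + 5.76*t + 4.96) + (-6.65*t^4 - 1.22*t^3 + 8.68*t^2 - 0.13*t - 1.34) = -6.65*t^4 - 1.22*t^3 + 13.86*t^2 + 5.63*t + 3.62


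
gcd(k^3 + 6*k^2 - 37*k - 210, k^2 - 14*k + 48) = k - 6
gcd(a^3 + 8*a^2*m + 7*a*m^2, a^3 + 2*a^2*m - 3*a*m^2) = a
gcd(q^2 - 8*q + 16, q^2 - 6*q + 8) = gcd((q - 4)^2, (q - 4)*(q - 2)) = q - 4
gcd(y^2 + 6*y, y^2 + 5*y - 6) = y + 6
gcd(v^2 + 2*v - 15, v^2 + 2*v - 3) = 1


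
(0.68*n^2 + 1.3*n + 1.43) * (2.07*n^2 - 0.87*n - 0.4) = 1.4076*n^4 + 2.0994*n^3 + 1.5571*n^2 - 1.7641*n - 0.572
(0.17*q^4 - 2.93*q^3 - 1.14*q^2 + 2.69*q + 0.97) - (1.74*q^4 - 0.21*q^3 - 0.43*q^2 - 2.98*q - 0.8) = -1.57*q^4 - 2.72*q^3 - 0.71*q^2 + 5.67*q + 1.77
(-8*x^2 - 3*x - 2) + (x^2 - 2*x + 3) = -7*x^2 - 5*x + 1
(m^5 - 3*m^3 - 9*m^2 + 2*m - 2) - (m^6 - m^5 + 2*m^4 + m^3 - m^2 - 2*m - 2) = -m^6 + 2*m^5 - 2*m^4 - 4*m^3 - 8*m^2 + 4*m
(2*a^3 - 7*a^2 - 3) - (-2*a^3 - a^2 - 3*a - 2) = 4*a^3 - 6*a^2 + 3*a - 1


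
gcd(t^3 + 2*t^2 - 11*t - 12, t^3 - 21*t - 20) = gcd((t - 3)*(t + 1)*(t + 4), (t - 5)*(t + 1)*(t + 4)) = t^2 + 5*t + 4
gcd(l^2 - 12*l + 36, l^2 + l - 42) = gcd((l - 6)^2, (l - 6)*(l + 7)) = l - 6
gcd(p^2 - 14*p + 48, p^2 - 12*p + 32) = p - 8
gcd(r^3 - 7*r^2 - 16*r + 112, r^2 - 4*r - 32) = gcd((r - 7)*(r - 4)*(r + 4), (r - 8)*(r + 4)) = r + 4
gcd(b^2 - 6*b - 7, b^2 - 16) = 1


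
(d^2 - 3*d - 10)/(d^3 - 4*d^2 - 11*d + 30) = (d + 2)/(d^2 + d - 6)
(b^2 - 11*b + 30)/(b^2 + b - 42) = (b - 5)/(b + 7)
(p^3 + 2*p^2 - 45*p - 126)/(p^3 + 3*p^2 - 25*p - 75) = (p^2 - p - 42)/(p^2 - 25)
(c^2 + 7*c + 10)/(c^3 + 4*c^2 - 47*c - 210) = (c + 2)/(c^2 - c - 42)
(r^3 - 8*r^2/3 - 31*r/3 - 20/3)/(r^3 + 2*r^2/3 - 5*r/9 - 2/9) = 3*(3*r^2 - 11*r - 20)/(9*r^2 - 3*r - 2)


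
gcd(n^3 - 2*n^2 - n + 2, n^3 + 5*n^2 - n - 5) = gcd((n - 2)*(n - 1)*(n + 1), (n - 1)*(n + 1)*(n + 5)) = n^2 - 1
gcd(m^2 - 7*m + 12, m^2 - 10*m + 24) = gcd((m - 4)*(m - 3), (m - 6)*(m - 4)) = m - 4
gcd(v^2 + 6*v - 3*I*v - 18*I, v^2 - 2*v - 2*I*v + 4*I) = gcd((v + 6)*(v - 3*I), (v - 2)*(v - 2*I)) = 1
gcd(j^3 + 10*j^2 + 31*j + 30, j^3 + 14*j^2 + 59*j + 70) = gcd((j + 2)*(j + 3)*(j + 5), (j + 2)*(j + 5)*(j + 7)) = j^2 + 7*j + 10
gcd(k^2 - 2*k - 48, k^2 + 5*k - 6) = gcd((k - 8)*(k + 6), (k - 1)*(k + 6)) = k + 6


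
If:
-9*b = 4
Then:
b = -4/9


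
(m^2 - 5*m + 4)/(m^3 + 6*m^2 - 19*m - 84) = (m - 1)/(m^2 + 10*m + 21)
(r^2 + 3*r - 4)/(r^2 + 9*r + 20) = (r - 1)/(r + 5)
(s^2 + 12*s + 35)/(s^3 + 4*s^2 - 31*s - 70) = (s + 5)/(s^2 - 3*s - 10)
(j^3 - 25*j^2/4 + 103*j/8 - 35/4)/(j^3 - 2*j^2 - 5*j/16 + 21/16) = 2*(2*j^2 - 9*j + 10)/(4*j^2 - j - 3)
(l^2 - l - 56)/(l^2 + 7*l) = (l - 8)/l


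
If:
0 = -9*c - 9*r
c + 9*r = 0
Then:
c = 0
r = 0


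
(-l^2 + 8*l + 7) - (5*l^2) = -6*l^2 + 8*l + 7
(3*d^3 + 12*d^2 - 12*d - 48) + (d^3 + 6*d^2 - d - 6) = 4*d^3 + 18*d^2 - 13*d - 54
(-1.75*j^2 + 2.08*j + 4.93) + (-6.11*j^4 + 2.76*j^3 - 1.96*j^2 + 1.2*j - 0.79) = -6.11*j^4 + 2.76*j^3 - 3.71*j^2 + 3.28*j + 4.14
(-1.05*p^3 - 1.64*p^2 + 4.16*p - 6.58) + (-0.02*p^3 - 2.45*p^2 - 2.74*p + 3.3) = -1.07*p^3 - 4.09*p^2 + 1.42*p - 3.28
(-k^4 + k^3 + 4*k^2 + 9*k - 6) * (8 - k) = k^5 - 9*k^4 + 4*k^3 + 23*k^2 + 78*k - 48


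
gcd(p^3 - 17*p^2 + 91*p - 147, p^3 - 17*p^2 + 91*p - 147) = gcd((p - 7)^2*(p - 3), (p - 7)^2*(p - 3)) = p^3 - 17*p^2 + 91*p - 147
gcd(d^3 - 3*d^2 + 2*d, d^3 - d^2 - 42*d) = d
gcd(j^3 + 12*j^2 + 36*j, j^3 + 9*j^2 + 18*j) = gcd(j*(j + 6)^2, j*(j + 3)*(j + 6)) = j^2 + 6*j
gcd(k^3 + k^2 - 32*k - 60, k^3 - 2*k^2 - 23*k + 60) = k + 5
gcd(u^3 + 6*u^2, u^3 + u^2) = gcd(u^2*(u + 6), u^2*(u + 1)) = u^2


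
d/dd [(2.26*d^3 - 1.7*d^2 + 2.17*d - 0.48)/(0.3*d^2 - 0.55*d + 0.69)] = (0.678*d^4 - 2.486*d^3 + 4.9622*d^2 - 2.058*d + 1.2333)/(0.09*d^4 - 0.33*d^3 + 0.7165*d^2 - 0.759*d + 0.4761)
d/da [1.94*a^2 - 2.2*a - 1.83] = 3.88*a - 2.2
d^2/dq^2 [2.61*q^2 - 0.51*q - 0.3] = 5.22000000000000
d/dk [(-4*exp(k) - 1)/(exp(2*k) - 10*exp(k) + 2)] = 2*(2*exp(2*k) + exp(k) - 9)*exp(k)/(exp(4*k) - 20*exp(3*k) + 104*exp(2*k) - 40*exp(k) + 4)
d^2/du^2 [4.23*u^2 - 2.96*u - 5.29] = 8.46000000000000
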